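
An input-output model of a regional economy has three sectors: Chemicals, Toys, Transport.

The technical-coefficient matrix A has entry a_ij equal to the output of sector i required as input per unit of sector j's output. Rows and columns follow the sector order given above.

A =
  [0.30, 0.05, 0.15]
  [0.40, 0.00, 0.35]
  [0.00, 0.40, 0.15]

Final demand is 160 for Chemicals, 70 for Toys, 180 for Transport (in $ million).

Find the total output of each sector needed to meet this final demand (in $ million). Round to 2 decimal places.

x_1 = 330.98, x_2 = 331.03, x_3 = 367.54

I − A =
  [   0.70    -0.05    -0.15]
  [  -0.40     1.00    -0.35]
  [   0.00    -0.40     0.85]
Cofactors of I−A, C_ij = (−1)^(i+j)·(minor ij) (rows/columns in the sector order above):
  C_11 = (1.00)(0.85) − (-0.35)(-0.40) = 0.7100
  C_12 = −[(-0.40)(0.85) − (-0.35)(0.00)] = 0.3400
  C_13 = (-0.40)(-0.40) − (1.00)(0.00) = 0.1600
  C_21 = −[(-0.05)(0.85) − (-0.15)(-0.40)] = 0.1025
  C_22 = (0.70)(0.85) − (-0.15)(0.00) = 0.5950
  C_23 = −[(0.70)(-0.40) − (-0.05)(0.00)] = 0.2800
  C_31 = (-0.05)(-0.35) − (-0.15)(1.00) = 0.1675
  C_32 = −[(0.70)(-0.35) − (-0.15)(-0.40)] = 0.3050
  C_33 = (0.70)(1.00) − (-0.05)(-0.40) = 0.6800
det(I−A) = Σ_j (I−A)_1j·C_1j = (0.70)(0.7100) + (-0.05)(0.3400) + (-0.15)(0.1600) = 0.4560
adj(I−A) = Cᵀ =
  [ 0.7100   0.1025   0.1675]
  [ 0.3400   0.5950   0.3050]
  [ 0.1600   0.2800   0.6800]
(I − A)⁻¹ = adj(I−A) / det(I−A) ≈
  [   1.5570     0.2248     0.3673]
  [   0.7456     1.3048     0.6689]
  [   0.3509     0.6140     1.4912]
x = (I − A)⁻¹ d = adj(I−A)·d / det(I−A), with det(I−A) = 0.4560:
  x_1 = (0.7100·160 + 0.1025·70 + 0.1675·180) / 0.4560 = 150.925 / 0.4560 ≈ 330.98
  x_2 = (0.3400·160 + 0.5950·70 + 0.3050·180) / 0.4560 = 150.95 / 0.4560 ≈ 331.03
  x_3 = (0.1600·160 + 0.2800·70 + 0.6800·180) / 0.4560 = 167.60 / 0.4560 ≈ 367.54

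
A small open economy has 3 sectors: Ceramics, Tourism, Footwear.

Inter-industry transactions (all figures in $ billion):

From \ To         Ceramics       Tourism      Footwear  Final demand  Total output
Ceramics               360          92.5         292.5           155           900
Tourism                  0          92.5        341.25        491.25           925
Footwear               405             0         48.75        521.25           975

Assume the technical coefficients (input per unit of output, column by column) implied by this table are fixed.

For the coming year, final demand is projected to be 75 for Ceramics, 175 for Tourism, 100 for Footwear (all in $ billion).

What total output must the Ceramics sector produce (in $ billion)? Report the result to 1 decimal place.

Technical coefficients a_ij = z_ij / X_j:
  a_CC = 360/900 = 0.40, a_TC = 0/900 = 0.00, a_FC = 405/900 = 0.45
  a_CT = 92.5/925 = 0.10, a_TT = 92.5/925 = 0.10, a_FT = 0/925 = 0.00
  a_CF = 292.5/975 = 0.30, a_TF = 341.25/975 = 0.35, a_FF = 48.75/975 = 0.05
I − A =
  [   0.60    -0.10    -0.30]
  [   0.00     0.90    -0.35]
  [  -0.45     0.00     0.95]
Cofactors of I−A, C_ij = (−1)^(i+j)·(minor ij) (rows/columns in the sector order above):
  C_11 = (0.90)(0.95) − (-0.35)(0.00) = 0.8550
  C_12 = −[(0.00)(0.95) − (-0.35)(-0.45)] = 0.1575
  C_13 = (0.00)(0.00) − (0.90)(-0.45) = 0.4050
  C_21 = −[(-0.10)(0.95) − (-0.30)(0.00)] = 0.0950
  C_22 = (0.60)(0.95) − (-0.30)(-0.45) = 0.4350
  C_23 = −[(0.60)(0.00) − (-0.10)(-0.45)] = 0.0450
  C_31 = (-0.10)(-0.35) − (-0.30)(0.90) = 0.3050
  C_32 = −[(0.60)(-0.35) − (-0.30)(0.00)] = 0.2100
  C_33 = (0.60)(0.90) − (-0.10)(0.00) = 0.5400
det(I−A) = Σ_j (I−A)_1j·C_1j = (0.60)(0.8550) + (-0.10)(0.1575) + (-0.30)(0.4050) = 0.37575
adj(I−A) = Cᵀ =
  [ 0.8550   0.0950   0.3050]
  [ 0.1575   0.4350   0.2100]
  [ 0.4050   0.0450   0.5400]
(I − A)⁻¹ = adj(I−A) / det(I−A) ≈
  [   2.2754     0.2528     0.8117]
  [   0.4192     1.1577     0.5589]
  [   1.0778     0.1198     1.4371]
x = (I − A)⁻¹ d = adj(I−A)·d / det(I−A), with det(I−A) = 0.37575:
  x_C = (0.8550·75 + 0.0950·175 + 0.3050·100) / 0.37575 = 111.25 / 0.37575 ≈ 296.1
  x_T = (0.1575·75 + 0.4350·175 + 0.2100·100) / 0.37575 = 108.9375 / 0.37575 ≈ 289.9
  x_F = (0.4050·75 + 0.0450·175 + 0.5400·100) / 0.37575 = 92.25 / 0.37575 ≈ 245.5

x_C = 296.1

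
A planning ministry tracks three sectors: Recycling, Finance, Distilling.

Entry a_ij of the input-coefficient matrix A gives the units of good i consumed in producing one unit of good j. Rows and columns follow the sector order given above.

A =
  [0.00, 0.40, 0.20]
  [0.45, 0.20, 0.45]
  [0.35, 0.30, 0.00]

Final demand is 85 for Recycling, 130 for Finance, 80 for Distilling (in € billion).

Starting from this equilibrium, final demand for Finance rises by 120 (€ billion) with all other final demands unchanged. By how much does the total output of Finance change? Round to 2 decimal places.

I − A =
  [   1.00    -0.40    -0.20]
  [  -0.45     0.80    -0.45]
  [  -0.35    -0.30     1.00]
Cofactors of I−A, C_ij = (−1)^(i+j)·(minor ij) (rows/columns in the sector order above):
  C_11 = (0.80)(1.00) − (-0.45)(-0.30) = 0.6650
  C_12 = −[(-0.45)(1.00) − (-0.45)(-0.35)] = 0.6075
  C_13 = (-0.45)(-0.30) − (0.80)(-0.35) = 0.4150
  C_21 = −[(-0.40)(1.00) − (-0.20)(-0.30)] = 0.4600
  C_22 = (1.00)(1.00) − (-0.20)(-0.35) = 0.9300
  C_23 = −[(1.00)(-0.30) − (-0.40)(-0.35)] = 0.4400
  C_31 = (-0.40)(-0.45) − (-0.20)(0.80) = 0.3400
  C_32 = −[(1.00)(-0.45) − (-0.20)(-0.45)] = 0.5400
  C_33 = (1.00)(0.80) − (-0.40)(-0.45) = 0.6200
det(I−A) = Σ_j (I−A)_1j·C_1j = (1.00)(0.6650) + (-0.40)(0.6075) + (-0.20)(0.4150) = 0.3390
adj(I−A) = Cᵀ =
  [ 0.6650   0.4600   0.3400]
  [ 0.6075   0.9300   0.5400]
  [ 0.4150   0.4400   0.6200]
(I − A)⁻¹ = adj(I−A) / det(I−A) ≈
  [   1.9617     1.3569     1.0029]
  [   1.7920     2.7434     1.5929]
  [   1.2242     1.2979     1.8289]
Δx = (I − A)⁻¹ Δd with Δd having +120 in the Finance component and 0 elsewhere.
So Δx_F = L_FF · (+120), where L_FF = adj(I−A)_FF / det(I−A) = 0.9300 / 0.3390.
Δx_F = 0.9300 × (+120) / 0.3390 = 111.60 / 0.3390 ≈ 329.20.

Δx_F = 329.20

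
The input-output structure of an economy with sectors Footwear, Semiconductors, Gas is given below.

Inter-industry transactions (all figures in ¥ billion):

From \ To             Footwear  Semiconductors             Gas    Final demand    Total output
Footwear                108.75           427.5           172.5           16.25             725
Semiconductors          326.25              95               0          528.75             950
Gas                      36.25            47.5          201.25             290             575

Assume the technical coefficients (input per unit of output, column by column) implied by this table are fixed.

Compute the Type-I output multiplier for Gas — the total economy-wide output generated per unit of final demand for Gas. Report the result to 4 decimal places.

Technical coefficients a_ij = z_ij / X_j:
  a_11 = 108.75/725 = 0.15, a_21 = 326.25/725 = 0.45, a_31 = 36.25/725 = 0.05
  a_12 = 427.5/950 = 0.45, a_22 = 95/950 = 0.10, a_32 = 47.5/950 = 0.05
  a_13 = 172.5/575 = 0.30, a_23 = 0/575 = 0.00, a_33 = 201.25/575 = 0.35
I − A =
  [   0.85    -0.45    -0.30]
  [  -0.45     0.90     0.00]
  [  -0.05    -0.05     0.65]
Cofactors of I−A, C_ij = (−1)^(i+j)·(minor ij) (rows/columns in the sector order above):
  C_11 = (0.90)(0.65) − (0.00)(-0.05) = 0.5850
  C_12 = −[(-0.45)(0.65) − (0.00)(-0.05)] = 0.2925
  C_13 = (-0.45)(-0.05) − (0.90)(-0.05) = 0.0675
  C_21 = −[(-0.45)(0.65) − (-0.30)(-0.05)] = 0.3075
  C_22 = (0.85)(0.65) − (-0.30)(-0.05) = 0.5375
  C_23 = −[(0.85)(-0.05) − (-0.45)(-0.05)] = 0.0650
  C_31 = (-0.45)(0.00) − (-0.30)(0.90) = 0.2700
  C_32 = −[(0.85)(0.00) − (-0.30)(-0.45)] = 0.1350
  C_33 = (0.85)(0.90) − (-0.45)(-0.45) = 0.5625
det(I−A) = Σ_j (I−A)_1j·C_1j = (0.85)(0.5850) + (-0.45)(0.2925) + (-0.30)(0.0675) = 0.345375
adj(I−A) = Cᵀ =
  [ 0.5850   0.3075   0.2700]
  [ 0.2925   0.5375   0.1350]
  [ 0.0675   0.0650   0.5625]
(I − A)⁻¹ = adj(I−A) / det(I−A) ≈
  [   1.69381     0.89034     0.78176]
  [   0.84691     1.55628     0.39088]
  [   0.19544     0.18820     1.62866]
The output multiplier for sector j is the column-j sum of the Leontief inverse (I − A)⁻¹ = adj(I−A) / det(I−A).
Column 3 of adj(I−A): (0.2700, 0.1350, 0.5625); det(I−A) = 0.345375.
m_3 = (0.2700 + 0.1350 + 0.5625) / 0.345375 = 0.9675 / 0.345375 ≈ 2.8013.

m_3 = 2.8013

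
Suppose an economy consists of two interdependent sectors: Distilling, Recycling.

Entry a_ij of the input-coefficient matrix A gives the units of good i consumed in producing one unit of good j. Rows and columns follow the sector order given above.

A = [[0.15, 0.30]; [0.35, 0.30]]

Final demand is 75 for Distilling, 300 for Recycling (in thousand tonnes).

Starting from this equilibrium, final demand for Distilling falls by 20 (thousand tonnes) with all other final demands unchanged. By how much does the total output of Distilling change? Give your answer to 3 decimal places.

Δx_D = -28.571

I − A =
  [   0.85    -0.30]
  [  -0.35     0.70]
det(I−A) = (0.85)(0.70) − (-0.30)(-0.35) = 0.4900
adj(I−A) = [[0.70, 0.30], [0.35, 0.85]]
(I − A)⁻¹ = adj(I−A) / det(I−A) ≈
  [   1.4286     0.6122]
  [   0.7143     1.7347]
Δx = (I − A)⁻¹ Δd with Δd having -20 in the Distilling component and 0 elsewhere.
So Δx_D = L_DD · (-20), where L_DD = adj(I−A)_DD / det(I−A) = 0.70 / 0.4900.
Δx_D = 0.70 × (-20) / 0.4900 = -14.00 / 0.4900 ≈ -28.571.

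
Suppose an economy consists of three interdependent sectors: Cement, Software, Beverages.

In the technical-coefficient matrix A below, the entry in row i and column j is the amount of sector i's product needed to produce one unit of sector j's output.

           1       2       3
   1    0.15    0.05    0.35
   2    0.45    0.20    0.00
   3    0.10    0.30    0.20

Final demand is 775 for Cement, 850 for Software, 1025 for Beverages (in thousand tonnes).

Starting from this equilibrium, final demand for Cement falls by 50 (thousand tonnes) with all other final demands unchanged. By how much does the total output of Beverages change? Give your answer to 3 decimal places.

Δx_3 = -23.849

I − A =
  [   0.85    -0.05    -0.35]
  [  -0.45     0.80     0.00]
  [  -0.10    -0.30     0.80]
Cofactors of I−A, C_ij = (−1)^(i+j)·(minor ij) (rows/columns in the sector order above):
  C_11 = (0.80)(0.80) − (0.00)(-0.30) = 0.6400
  C_12 = −[(-0.45)(0.80) − (0.00)(-0.10)] = 0.3600
  C_13 = (-0.45)(-0.30) − (0.80)(-0.10) = 0.2150
  C_21 = −[(-0.05)(0.80) − (-0.35)(-0.30)] = 0.1450
  C_22 = (0.85)(0.80) − (-0.35)(-0.10) = 0.6450
  C_23 = −[(0.85)(-0.30) − (-0.05)(-0.10)] = 0.2600
  C_31 = (-0.05)(0.00) − (-0.35)(0.80) = 0.2800
  C_32 = −[(0.85)(0.00) − (-0.35)(-0.45)] = 0.1575
  C_33 = (0.85)(0.80) − (-0.05)(-0.45) = 0.6575
det(I−A) = Σ_j (I−A)_1j·C_1j = (0.85)(0.6400) + (-0.05)(0.3600) + (-0.35)(0.2150) = 0.45075
adj(I−A) = Cᵀ =
  [ 0.6400   0.1450   0.2800]
  [ 0.3600   0.6450   0.1575]
  [ 0.2150   0.2600   0.6575]
(I − A)⁻¹ = adj(I−A) / det(I−A) ≈
  [   1.4199     0.3217     0.6212]
  [   0.7987     1.4309     0.3494]
  [   0.4770     0.5768     1.4587]
Δx = (I − A)⁻¹ Δd with Δd having -50 in the Cement component and 0 elsewhere.
So Δx_3 = L_31 · (-50), where L_31 = adj(I−A)_31 / det(I−A) = 0.2150 / 0.45075.
Δx_3 = 0.2150 × (-50) / 0.45075 = -10.75 / 0.45075 ≈ -23.849.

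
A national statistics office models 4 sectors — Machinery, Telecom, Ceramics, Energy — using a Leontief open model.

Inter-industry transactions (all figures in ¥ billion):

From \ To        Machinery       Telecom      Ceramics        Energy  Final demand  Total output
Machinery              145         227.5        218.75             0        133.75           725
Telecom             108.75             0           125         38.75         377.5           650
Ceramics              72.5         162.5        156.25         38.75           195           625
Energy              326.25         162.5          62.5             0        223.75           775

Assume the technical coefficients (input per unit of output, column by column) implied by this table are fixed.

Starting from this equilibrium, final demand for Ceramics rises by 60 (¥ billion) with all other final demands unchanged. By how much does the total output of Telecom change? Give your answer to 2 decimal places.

Δx_T = 31.05

Technical coefficients a_ij = z_ij / X_j:
  a_MM = 145/725 = 0.20, a_TM = 108.75/725 = 0.15, a_CM = 72.5/725 = 0.10, a_EM = 326.25/725 = 0.45
  a_MT = 227.5/650 = 0.35, a_TT = 0/650 = 0.00, a_CT = 162.5/650 = 0.25, a_ET = 162.5/650 = 0.25
  a_MC = 218.75/625 = 0.35, a_TC = 125/625 = 0.20, a_CC = 156.25/625 = 0.25, a_EC = 62.5/625 = 0.10
  a_ME = 0/775 = 0.00, a_TE = 38.75/775 = 0.05, a_CE = 38.75/775 = 0.05, a_EE = 0/775 = 0.00
I − A =
  [   0.80    -0.35    -0.35     0.00]
  [  -0.15     1.00    -0.20    -0.05]
  [  -0.10    -0.25     0.75    -0.05]
  [  -0.45    -0.25    -0.10     1.00]
Compute the cofactors C_ij = (−1)^(i+j)·(3×3 minor ij) of I−A; the adjugate is their transpose:
adj(I−A) = Cᵀ =
  [ 0.681875   0.352625   0.417375   0.038500]
  [ 0.153625   0.553125   0.224375   0.038875]
  [ 0.166250   0.252875   0.729625   0.049125]
  [ 0.361875   0.322250   0.316875   0.465500]
det(I−A) = Σ_j (I−A)_1j·C_1j = (0.80)(0.681875) + (-0.35)(0.153625) + (-0.35)(0.166250) + (0.00)(0.361875) = 0.43354375
(I − A)⁻¹ = adj(I−A) / det(I−A) ≈
  [   1.5728     0.8134     0.9627     0.0888]
  [   0.3543     1.2758     0.5175     0.0897]
  [   0.3835     0.5833     1.6829     0.1133]
  [   0.8347     0.7433     0.7309     1.0737]
Δx = (I − A)⁻¹ Δd with Δd having +60 in the Ceramics component and 0 elsewhere.
So Δx_T = L_TC · (+60), where L_TC = adj(I−A)_TC / det(I−A) = 0.224375 / 0.43354375.
Δx_T = 0.224375 × (+60) / 0.43354375 = 13.4625 / 0.43354375 ≈ 31.05.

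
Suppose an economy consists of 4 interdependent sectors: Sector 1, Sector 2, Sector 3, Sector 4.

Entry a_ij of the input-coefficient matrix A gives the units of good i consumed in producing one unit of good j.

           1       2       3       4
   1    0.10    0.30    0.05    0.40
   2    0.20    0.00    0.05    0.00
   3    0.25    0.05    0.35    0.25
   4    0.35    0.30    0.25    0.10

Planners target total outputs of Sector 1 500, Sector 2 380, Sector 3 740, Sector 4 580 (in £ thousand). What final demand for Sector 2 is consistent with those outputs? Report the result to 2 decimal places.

I − A =
  [   0.90    -0.30    -0.05    -0.40]
  [  -0.20     1.00    -0.05     0.00]
  [  -0.25    -0.05     0.65    -0.25]
  [  -0.35    -0.30    -0.25     0.90]
d = (I − A) x:
  d_1 = (+0.90)·500 + (-0.30)·380 + (-0.05)·740 + (-0.40)·580 = 67.00
  d_2 = (-0.20)·500 + (+1.00)·380 + (-0.05)·740 + (+0.00)·580 = 243.00
  d_3 = (-0.25)·500 + (-0.05)·380 + (+0.65)·740 + (-0.25)·580 = 192.00
  d_4 = (-0.35)·500 + (-0.30)·380 + (-0.25)·740 + (+0.90)·580 = 48.00

d_2 = 243.00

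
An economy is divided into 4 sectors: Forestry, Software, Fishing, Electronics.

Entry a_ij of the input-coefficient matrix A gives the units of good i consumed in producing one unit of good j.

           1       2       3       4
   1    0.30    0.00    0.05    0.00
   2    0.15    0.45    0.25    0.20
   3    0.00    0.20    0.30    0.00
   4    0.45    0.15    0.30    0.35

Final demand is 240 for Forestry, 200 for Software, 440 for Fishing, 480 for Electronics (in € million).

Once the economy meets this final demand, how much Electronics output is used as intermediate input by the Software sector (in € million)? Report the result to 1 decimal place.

z_42 = 252.9

I − A =
  [   0.70     0.00    -0.05     0.00]
  [  -0.15     0.55    -0.25    -0.20]
  [   0.00    -0.20     0.70     0.00]
  [  -0.45    -0.15    -0.30     0.65]
Compute the cofactors C_ij = (−1)^(i+j)·(3×3 minor ij) of I−A; the adjugate is their transpose:
adj(I−A) = Cᵀ =
  [ 0.184750   0.006500   0.016375   0.002000]
  [ 0.131250   0.318500   0.165125   0.098000]
  [ 0.037500   0.091000   0.229250   0.028000]
  [ 0.175500   0.120000   0.155250   0.233000]
det(I−A) = Σ_j (I−A)_1j·C_1j = (0.70)(0.184750) + (0.00)(0.131250) + (-0.05)(0.037500) + (0.00)(0.175500) = 0.12745
(I − A)⁻¹ = adj(I−A) / det(I−A) ≈
  [   1.4496     0.0510     0.1285     0.0157]
  [   1.0298     2.4990     1.2956     0.7689]
  [   0.2942     0.7140     1.7987     0.2197]
  [   1.3770     0.9415     1.2181     1.8282]
First solve x = (I − A)⁻¹ d = adj(I−A)·d / det(I−A); in particular x_2 = (0.131250·240 + 0.318500·200 + 0.165125·440 + 0.098000·480) / 0.12745 = 214.895 / 0.12745 ≈ 1686.112.
Intermediate flow from 4 to 2: z_42 = a_42 · x_2 = 0.15 × 214.895 / 0.12745 = 32.23425 / 0.12745 ≈ 252.9.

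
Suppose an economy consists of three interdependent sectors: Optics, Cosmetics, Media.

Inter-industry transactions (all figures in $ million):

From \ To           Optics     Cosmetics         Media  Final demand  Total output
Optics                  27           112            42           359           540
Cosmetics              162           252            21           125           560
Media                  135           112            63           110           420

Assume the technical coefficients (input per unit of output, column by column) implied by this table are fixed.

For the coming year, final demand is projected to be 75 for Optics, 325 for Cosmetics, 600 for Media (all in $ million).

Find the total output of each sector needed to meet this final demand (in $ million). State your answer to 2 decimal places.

Technical coefficients a_ij = z_ij / X_j:
  a_11 = 27/540 = 0.05, a_21 = 162/540 = 0.30, a_31 = 135/540 = 0.25
  a_12 = 112/560 = 0.20, a_22 = 252/560 = 0.45, a_32 = 112/560 = 0.20
  a_13 = 42/420 = 0.10, a_23 = 21/420 = 0.05, a_33 = 63/420 = 0.15
I − A =
  [   0.95    -0.20    -0.10]
  [  -0.30     0.55    -0.05]
  [  -0.25    -0.20     0.85]
Cofactors of I−A, C_ij = (−1)^(i+j)·(minor ij) (rows/columns in the sector order above):
  C_11 = (0.55)(0.85) − (-0.05)(-0.20) = 0.4575
  C_12 = −[(-0.30)(0.85) − (-0.05)(-0.25)] = 0.2675
  C_13 = (-0.30)(-0.20) − (0.55)(-0.25) = 0.1975
  C_21 = −[(-0.20)(0.85) − (-0.10)(-0.20)] = 0.1900
  C_22 = (0.95)(0.85) − (-0.10)(-0.25) = 0.7825
  C_23 = −[(0.95)(-0.20) − (-0.20)(-0.25)] = 0.2400
  C_31 = (-0.20)(-0.05) − (-0.10)(0.55) = 0.0650
  C_32 = −[(0.95)(-0.05) − (-0.10)(-0.30)] = 0.0775
  C_33 = (0.95)(0.55) − (-0.20)(-0.30) = 0.4625
det(I−A) = Σ_j (I−A)_1j·C_1j = (0.95)(0.4575) + (-0.20)(0.2675) + (-0.10)(0.1975) = 0.361375
adj(I−A) = Cᵀ =
  [ 0.4575   0.1900   0.0650]
  [ 0.2675   0.7825   0.0775]
  [ 0.1975   0.2400   0.4625]
(I − A)⁻¹ = adj(I−A) / det(I−A) ≈
  [   1.2660     0.5258     0.1799]
  [   0.7402     2.1653     0.2145]
  [   0.5465     0.6641     1.2798]
x = (I − A)⁻¹ d = adj(I−A)·d / det(I−A), with det(I−A) = 0.361375:
  x_1 = (0.4575·75 + 0.1900·325 + 0.0650·600) / 0.361375 = 135.0625 / 0.361375 ≈ 373.75
  x_2 = (0.2675·75 + 0.7825·325 + 0.0775·600) / 0.361375 = 320.875 / 0.361375 ≈ 887.93
  x_3 = (0.1975·75 + 0.2400·325 + 0.4625·600) / 0.361375 = 370.3125 / 0.361375 ≈ 1024.73

x_1 = 373.75, x_2 = 887.93, x_3 = 1024.73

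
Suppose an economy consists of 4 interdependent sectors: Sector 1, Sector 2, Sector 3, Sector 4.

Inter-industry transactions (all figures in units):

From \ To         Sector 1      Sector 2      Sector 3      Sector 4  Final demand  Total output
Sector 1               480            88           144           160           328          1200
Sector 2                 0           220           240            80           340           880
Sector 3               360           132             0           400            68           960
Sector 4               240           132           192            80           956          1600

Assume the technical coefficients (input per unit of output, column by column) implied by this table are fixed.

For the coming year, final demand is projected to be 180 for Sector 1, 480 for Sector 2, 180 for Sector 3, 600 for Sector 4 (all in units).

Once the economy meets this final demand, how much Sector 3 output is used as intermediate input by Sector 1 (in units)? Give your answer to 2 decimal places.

Technical coefficients a_ij = z_ij / X_j:
  a_11 = 480/1200 = 0.40, a_21 = 0/1200 = 0.00, a_31 = 360/1200 = 0.30, a_41 = 240/1200 = 0.20
  a_12 = 88/880 = 0.10, a_22 = 220/880 = 0.25, a_32 = 132/880 = 0.15, a_42 = 132/880 = 0.15
  a_13 = 144/960 = 0.15, a_23 = 240/960 = 0.25, a_33 = 0/960 = 0.00, a_43 = 192/960 = 0.20
  a_14 = 160/1600 = 0.10, a_24 = 80/1600 = 0.05, a_34 = 400/1600 = 0.25, a_44 = 80/1600 = 0.05
I − A =
  [   0.60    -0.10    -0.15    -0.10]
  [   0.00     0.75    -0.25    -0.05]
  [  -0.30    -0.15     1.00    -0.25]
  [  -0.20    -0.15    -0.20     0.95]
Compute the cofactors C_ij = (−1)^(i+j)·(3×3 minor ij) of I−A; the adjugate is their transpose:
adj(I−A) = Cᵀ =
  [ 0.62100   0.13500   0.14925   0.11175]
  [ 0.09675   0.46375   0.14500   0.07275]
  [ 0.25050   0.14300   0.40700   0.14100]
  [ 0.19875   0.13175   0.14000   0.38625]
det(I−A) = Σ_j (I−A)_1j·C_1j = (0.60)(0.62100) + (-0.10)(0.09675) + (-0.15)(0.25050) + (-0.10)(0.19875) = 0.305475
(I − A)⁻¹ = adj(I−A) / det(I−A) ≈
  [   2.0329     0.4419     0.4886     0.3658]
  [   0.3167     1.5181     0.4747     0.2382]
  [   0.8200     0.4681     1.3324     0.4616]
  [   0.6506     0.4313     0.4583     1.2644]
First solve x = (I − A)⁻¹ d = adj(I−A)·d / det(I−A); in particular x_1 = (0.62100·180 + 0.13500·480 + 0.14925·180 + 0.11175·600) / 0.305475 = 270.495 / 0.305475 ≈ 885.4898.
Intermediate flow from 3 to 1: z_31 = a_31 · x_1 = 0.30 × 270.495 / 0.305475 = 81.1485 / 0.305475 ≈ 265.65.

z_31 = 265.65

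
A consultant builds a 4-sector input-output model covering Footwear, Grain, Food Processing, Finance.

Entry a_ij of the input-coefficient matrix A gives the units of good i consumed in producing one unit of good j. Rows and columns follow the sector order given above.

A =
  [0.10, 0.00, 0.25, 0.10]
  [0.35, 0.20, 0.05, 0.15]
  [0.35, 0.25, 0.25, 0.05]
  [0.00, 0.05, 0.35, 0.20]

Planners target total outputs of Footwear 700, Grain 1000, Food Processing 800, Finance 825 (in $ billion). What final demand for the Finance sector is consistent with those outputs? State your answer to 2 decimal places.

I − A =
  [   0.90     0.00    -0.25    -0.10]
  [  -0.35     0.80    -0.05    -0.15]
  [  -0.35    -0.25     0.75    -0.05]
  [   0.00    -0.05    -0.35     0.80]
d = (I − A) x:
  d_1 = (+0.90)·700 + (+0.00)·1000 + (-0.25)·800 + (-0.10)·825 = 347.50
  d_2 = (-0.35)·700 + (+0.80)·1000 + (-0.05)·800 + (-0.15)·825 = 391.25
  d_3 = (-0.35)·700 + (-0.25)·1000 + (+0.75)·800 + (-0.05)·825 = 63.75
  d_4 = (+0.00)·700 + (-0.05)·1000 + (-0.35)·800 + (+0.80)·825 = 330.00

d_4 = 330.00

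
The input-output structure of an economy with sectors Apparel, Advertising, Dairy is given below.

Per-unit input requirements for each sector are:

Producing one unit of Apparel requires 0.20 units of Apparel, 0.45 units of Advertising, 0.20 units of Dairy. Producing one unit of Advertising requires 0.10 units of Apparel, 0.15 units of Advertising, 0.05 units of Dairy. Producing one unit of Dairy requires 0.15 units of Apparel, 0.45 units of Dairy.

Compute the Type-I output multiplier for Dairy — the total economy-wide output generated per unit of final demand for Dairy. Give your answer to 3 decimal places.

I − A =
  [   0.80    -0.10    -0.15]
  [  -0.45     0.85     0.00]
  [  -0.20    -0.05     0.55]
Cofactors of I−A, C_ij = (−1)^(i+j)·(minor ij) (rows/columns in the sector order above):
  C_11 = (0.85)(0.55) − (0.00)(-0.05) = 0.4675
  C_12 = −[(-0.45)(0.55) − (0.00)(-0.20)] = 0.2475
  C_13 = (-0.45)(-0.05) − (0.85)(-0.20) = 0.1925
  C_21 = −[(-0.10)(0.55) − (-0.15)(-0.05)] = 0.0625
  C_22 = (0.80)(0.55) − (-0.15)(-0.20) = 0.4100
  C_23 = −[(0.80)(-0.05) − (-0.10)(-0.20)] = 0.0600
  C_31 = (-0.10)(0.00) − (-0.15)(0.85) = 0.1275
  C_32 = −[(0.80)(0.00) − (-0.15)(-0.45)] = 0.0675
  C_33 = (0.80)(0.85) − (-0.10)(-0.45) = 0.6350
det(I−A) = Σ_j (I−A)_1j·C_1j = (0.80)(0.4675) + (-0.10)(0.2475) + (-0.15)(0.1925) = 0.320375
adj(I−A) = Cᵀ =
  [ 0.4675   0.0625   0.1275]
  [ 0.2475   0.4100   0.0675]
  [ 0.1925   0.0600   0.6350]
(I − A)⁻¹ = adj(I−A) / det(I−A) ≈
  [   1.4592     0.1951     0.3980]
  [   0.7725     1.2798     0.2107]
  [   0.6009     0.1873     1.9821]
The output multiplier for sector j is the column-j sum of the Leontief inverse (I − A)⁻¹ = adj(I−A) / det(I−A).
Column 3 of adj(I−A): (0.1275, 0.0675, 0.6350); det(I−A) = 0.320375.
m_3 = (0.1275 + 0.0675 + 0.6350) / 0.320375 = 0.83 / 0.320375 ≈ 2.591.

m_3 = 2.591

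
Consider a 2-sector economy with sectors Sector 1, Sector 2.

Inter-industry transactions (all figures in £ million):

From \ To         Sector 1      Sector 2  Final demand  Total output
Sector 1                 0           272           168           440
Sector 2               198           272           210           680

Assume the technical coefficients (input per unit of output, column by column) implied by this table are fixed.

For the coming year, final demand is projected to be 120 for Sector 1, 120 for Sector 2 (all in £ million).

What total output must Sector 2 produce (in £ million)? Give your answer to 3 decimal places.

x_2 = 414.286

Technical coefficients a_ij = z_ij / X_j:
  a_11 = 0/440 = 0.00, a_21 = 198/440 = 0.45
  a_12 = 272/680 = 0.40, a_22 = 272/680 = 0.40
I − A =
  [   1.00    -0.40]
  [  -0.45     0.60]
det(I−A) = (1.00)(0.60) − (-0.40)(-0.45) = 0.4200
adj(I−A) = [[0.60, 0.40], [0.45, 1.00]]
(I − A)⁻¹ = adj(I−A) / det(I−A) ≈
  [   1.4286     0.9524]
  [   1.0714     2.3810]
x = (I − A)⁻¹ d = adj(I−A)·d / det(I−A), with det(I−A) = 0.4200:
  x_1 = (0.60·120 + 0.40·120) / 0.4200 = 120.00 / 0.4200 ≈ 285.714
  x_2 = (0.45·120 + 1.00·120) / 0.4200 = 174.00 / 0.4200 ≈ 414.286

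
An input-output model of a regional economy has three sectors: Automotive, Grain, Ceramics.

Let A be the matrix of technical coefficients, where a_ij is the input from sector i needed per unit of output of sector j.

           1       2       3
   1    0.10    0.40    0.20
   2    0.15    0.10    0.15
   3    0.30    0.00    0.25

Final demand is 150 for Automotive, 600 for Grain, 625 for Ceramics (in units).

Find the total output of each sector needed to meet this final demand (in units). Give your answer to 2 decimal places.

I − A =
  [   0.90    -0.40    -0.20]
  [  -0.15     0.90    -0.15]
  [  -0.30     0.00     0.75]
Cofactors of I−A, C_ij = (−1)^(i+j)·(minor ij) (rows/columns in the sector order above):
  C_11 = (0.90)(0.75) − (-0.15)(0.00) = 0.6750
  C_12 = −[(-0.15)(0.75) − (-0.15)(-0.30)] = 0.1575
  C_13 = (-0.15)(0.00) − (0.90)(-0.30) = 0.2700
  C_21 = −[(-0.40)(0.75) − (-0.20)(0.00)] = 0.3000
  C_22 = (0.90)(0.75) − (-0.20)(-0.30) = 0.6150
  C_23 = −[(0.90)(0.00) − (-0.40)(-0.30)] = 0.1200
  C_31 = (-0.40)(-0.15) − (-0.20)(0.90) = 0.2400
  C_32 = −[(0.90)(-0.15) − (-0.20)(-0.15)] = 0.1650
  C_33 = (0.90)(0.90) − (-0.40)(-0.15) = 0.7500
det(I−A) = Σ_j (I−A)_1j·C_1j = (0.90)(0.6750) + (-0.40)(0.1575) + (-0.20)(0.2700) = 0.4905
adj(I−A) = Cᵀ =
  [ 0.6750   0.3000   0.2400]
  [ 0.1575   0.6150   0.1650]
  [ 0.2700   0.1200   0.7500]
(I − A)⁻¹ = adj(I−A) / det(I−A) ≈
  [   1.3761     0.6116     0.4893]
  [   0.3211     1.2538     0.3364]
  [   0.5505     0.2446     1.5291]
x = (I − A)⁻¹ d = adj(I−A)·d / det(I−A), with det(I−A) = 0.4905:
  x_1 = (0.6750·150 + 0.3000·600 + 0.2400·625) / 0.4905 = 431.25 / 0.4905 ≈ 879.20
  x_2 = (0.1575·150 + 0.6150·600 + 0.1650·625) / 0.4905 = 495.75 / 0.4905 ≈ 1010.70
  x_3 = (0.2700·150 + 0.1200·600 + 0.7500·625) / 0.4905 = 581.25 / 0.4905 ≈ 1185.02

x_1 = 879.20, x_2 = 1010.70, x_3 = 1185.02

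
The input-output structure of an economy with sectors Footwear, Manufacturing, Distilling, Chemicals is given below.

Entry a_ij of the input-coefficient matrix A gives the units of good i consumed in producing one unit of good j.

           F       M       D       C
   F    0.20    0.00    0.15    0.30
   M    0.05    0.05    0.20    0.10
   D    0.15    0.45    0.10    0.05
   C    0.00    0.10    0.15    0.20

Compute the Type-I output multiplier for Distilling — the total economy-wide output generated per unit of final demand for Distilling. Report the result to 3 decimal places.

m_D = 2.354

I − A =
  [   0.80     0.00    -0.15    -0.30]
  [  -0.05     0.95    -0.20    -0.10]
  [  -0.15    -0.45     0.90    -0.05]
  [   0.00    -0.10    -0.15     0.80]
Compute the cofactors C_ij = (−1)^(i+j)·(3×3 minor ij) of I−A; the adjugate is their transpose:
adj(I−A) = Cᵀ =
  [ 0.588125   0.102000   0.161250   0.243375]
  [ 0.061875   0.545250   0.148250   0.100625]
  [ 0.130750   0.296500   0.598500   0.123500]
  [ 0.032250   0.123750   0.130750   0.587250]
det(I−A) = Σ_j (I−A)_1j·C_1j = (0.80)(0.588125) + (0.00)(0.061875) + (-0.15)(0.130750) + (-0.30)(0.032250) = 0.4412125
(I − A)⁻¹ = adj(I−A) / det(I−A) ≈
  [   1.3330     0.2312     0.3655     0.5516]
  [   0.1402     1.2358     0.3360     0.2281]
  [   0.2963     0.6720     1.3565     0.2799]
  [   0.0731     0.2805     0.2963     1.3310]
The output multiplier for sector j is the column-j sum of the Leontief inverse (I − A)⁻¹ = adj(I−A) / det(I−A).
Column D of adj(I−A): (0.161250, 0.148250, 0.598500, 0.130750); det(I−A) = 0.4412125.
m_D = (0.161250 + 0.148250 + 0.598500 + 0.130750) / 0.4412125 = 1.03875 / 0.4412125 ≈ 2.354.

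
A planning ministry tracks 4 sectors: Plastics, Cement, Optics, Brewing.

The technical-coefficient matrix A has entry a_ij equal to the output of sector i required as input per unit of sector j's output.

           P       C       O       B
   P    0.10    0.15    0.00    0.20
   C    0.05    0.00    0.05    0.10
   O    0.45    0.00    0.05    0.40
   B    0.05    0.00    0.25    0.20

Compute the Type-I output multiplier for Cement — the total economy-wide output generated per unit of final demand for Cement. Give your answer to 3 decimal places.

m_C = 1.345

I − A =
  [   0.90    -0.15     0.00    -0.20]
  [  -0.05     1.00    -0.05    -0.10]
  [  -0.45     0.00     0.95    -0.40]
  [  -0.05     0.00    -0.25     0.80]
Compute the cofactors C_ij = (−1)^(i+j)·(3×3 minor ij) of I−A; the adjugate is their transpose:
adj(I−A) = Cᵀ =
  [ 0.66000   0.09900   0.05975   0.20725]
  [ 0.06800   0.56200   0.06050   0.11750]
  [ 0.38000   0.05700   0.70325   0.45375]
  [ 0.16000   0.02400   0.22350   0.84450]
det(I−A) = Σ_j (I−A)_1j·C_1j = (0.90)(0.66000) + (-0.15)(0.06800) + (0.00)(0.38000) + (-0.20)(0.16000) = 0.5518
(I − A)⁻¹ = adj(I−A) / det(I−A) ≈
  [   1.1961     0.1794     0.1083     0.3756]
  [   0.1232     1.0185     0.1096     0.2129]
  [   0.6887     0.1033     1.2745     0.8223]
  [   0.2900     0.0435     0.4050     1.5304]
The output multiplier for sector j is the column-j sum of the Leontief inverse (I − A)⁻¹ = adj(I−A) / det(I−A).
Column C of adj(I−A): (0.09900, 0.56200, 0.05700, 0.02400); det(I−A) = 0.5518.
m_C = (0.09900 + 0.56200 + 0.05700 + 0.02400) / 0.5518 = 0.742 / 0.5518 ≈ 1.345.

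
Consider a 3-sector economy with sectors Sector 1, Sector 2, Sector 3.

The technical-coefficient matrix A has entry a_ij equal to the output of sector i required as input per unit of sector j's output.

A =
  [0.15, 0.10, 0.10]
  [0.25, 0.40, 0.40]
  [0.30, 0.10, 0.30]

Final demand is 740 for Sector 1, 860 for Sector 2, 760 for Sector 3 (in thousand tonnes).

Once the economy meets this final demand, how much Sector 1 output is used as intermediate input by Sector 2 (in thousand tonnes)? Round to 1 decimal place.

I − A =
  [   0.85    -0.10    -0.10]
  [  -0.25     0.60    -0.40]
  [  -0.30    -0.10     0.70]
Cofactors of I−A, C_ij = (−1)^(i+j)·(minor ij) (rows/columns in the sector order above):
  C_11 = (0.60)(0.70) − (-0.40)(-0.10) = 0.3800
  C_12 = −[(-0.25)(0.70) − (-0.40)(-0.30)] = 0.2950
  C_13 = (-0.25)(-0.10) − (0.60)(-0.30) = 0.2050
  C_21 = −[(-0.10)(0.70) − (-0.10)(-0.10)] = 0.0800
  C_22 = (0.85)(0.70) − (-0.10)(-0.30) = 0.5650
  C_23 = −[(0.85)(-0.10) − (-0.10)(-0.30)] = 0.1150
  C_31 = (-0.10)(-0.40) − (-0.10)(0.60) = 0.1000
  C_32 = −[(0.85)(-0.40) − (-0.10)(-0.25)] = 0.3650
  C_33 = (0.85)(0.60) − (-0.10)(-0.25) = 0.4850
det(I−A) = Σ_j (I−A)_1j·C_1j = (0.85)(0.3800) + (-0.10)(0.2950) + (-0.10)(0.2050) = 0.2730
adj(I−A) = Cᵀ =
  [ 0.3800   0.0800   0.1000]
  [ 0.2950   0.5650   0.3650]
  [ 0.2050   0.1150   0.4850]
(I − A)⁻¹ = adj(I−A) / det(I−A) ≈
  [   1.3919     0.2930     0.3663]
  [   1.0806     2.0696     1.3370]
  [   0.7509     0.4212     1.7766]
First solve x = (I − A)⁻¹ d = adj(I−A)·d / det(I−A); in particular x_2 = (0.2950·740 + 0.5650·860 + 0.3650·760) / 0.2730 = 981.60 / 0.2730 ≈ 3595.604.
Intermediate flow from 1 to 2: z_12 = a_12 · x_2 = 0.10 × 981.60 / 0.2730 = 98.16 / 0.2730 ≈ 359.6.

z_12 = 359.6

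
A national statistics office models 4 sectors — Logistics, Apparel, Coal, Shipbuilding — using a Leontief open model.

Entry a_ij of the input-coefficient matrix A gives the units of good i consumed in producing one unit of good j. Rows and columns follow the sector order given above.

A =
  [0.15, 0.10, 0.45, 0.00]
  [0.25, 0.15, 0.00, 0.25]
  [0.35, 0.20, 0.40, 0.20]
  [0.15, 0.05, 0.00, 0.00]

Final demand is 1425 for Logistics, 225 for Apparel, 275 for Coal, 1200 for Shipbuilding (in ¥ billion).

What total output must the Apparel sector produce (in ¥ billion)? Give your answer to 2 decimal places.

I − A =
  [   0.85    -0.10    -0.45     0.00]
  [  -0.25     0.85     0.00    -0.25]
  [  -0.35    -0.20     0.60    -0.20]
  [  -0.15    -0.05     0.00     1.00]
Compute the cofactors C_ij = (−1)^(i+j)·(3×3 minor ij) of I−A; the adjugate is their transpose:
adj(I−A) = Cᵀ =
  [ 0.502500   0.154500   0.376875   0.114000]
  [ 0.172500   0.339000   0.129375   0.110625]
  [ 0.378625   0.216500   0.683125   0.190750]
  [ 0.084000   0.040125   0.063000   0.262125]
det(I−A) = Σ_j (I−A)_1j·C_1j = (0.85)(0.502500) + (-0.10)(0.172500) + (-0.45)(0.378625) + (0.00)(0.084000) = 0.23949375
(I − A)⁻¹ = adj(I−A) / det(I−A) ≈
  [   2.0982     0.6451     1.5736     0.4760]
  [   0.7203     1.4155     0.5402     0.4619]
  [   1.5809     0.9040     2.8524     0.7965]
  [   0.3507     0.1675     0.2631     1.0945]
x = (I − A)⁻¹ d = adj(I−A)·d / det(I−A), with det(I−A) = 0.23949375:
  x_1 = (0.502500·1425 + 0.154500·225 + 0.376875·275 + 0.114000·1200) / 0.23949375 = 991.265625 / 0.23949375 ≈ 4139.00
  x_2 = (0.172500·1425 + 0.339000·225 + 0.129375·275 + 0.110625·1200) / 0.23949375 = 490.415625 / 0.23949375 ≈ 2047.72
  x_3 = (0.378625·1425 + 0.216500·225 + 0.683125·275 + 0.190750·1200) / 0.23949375 = 1005.0125 / 0.23949375 ≈ 4196.40
  x_4 = (0.084000·1425 + 0.040125·225 + 0.063000·275 + 0.262125·1200) / 0.23949375 = 460.603125 / 0.23949375 ≈ 1923.24

x_2 = 2047.72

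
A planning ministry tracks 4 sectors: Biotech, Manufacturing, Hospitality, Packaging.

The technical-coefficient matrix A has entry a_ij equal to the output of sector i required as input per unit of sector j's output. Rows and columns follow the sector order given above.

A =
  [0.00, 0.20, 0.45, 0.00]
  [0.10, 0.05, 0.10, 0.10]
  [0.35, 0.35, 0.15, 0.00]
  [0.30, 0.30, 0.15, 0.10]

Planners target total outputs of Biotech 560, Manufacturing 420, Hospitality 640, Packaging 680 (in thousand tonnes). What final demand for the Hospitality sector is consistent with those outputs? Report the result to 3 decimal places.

d_3 = 201.000

I − A =
  [   1.00    -0.20    -0.45     0.00]
  [  -0.10     0.95    -0.10    -0.10]
  [  -0.35    -0.35     0.85     0.00]
  [  -0.30    -0.30    -0.15     0.90]
d = (I − A) x:
  d_1 = (+1.00)·560 + (-0.20)·420 + (-0.45)·640 + (+0.00)·680 = 188.000
  d_2 = (-0.10)·560 + (+0.95)·420 + (-0.10)·640 + (-0.10)·680 = 211.000
  d_3 = (-0.35)·560 + (-0.35)·420 + (+0.85)·640 + (+0.00)·680 = 201.000
  d_4 = (-0.30)·560 + (-0.30)·420 + (-0.15)·640 + (+0.90)·680 = 222.000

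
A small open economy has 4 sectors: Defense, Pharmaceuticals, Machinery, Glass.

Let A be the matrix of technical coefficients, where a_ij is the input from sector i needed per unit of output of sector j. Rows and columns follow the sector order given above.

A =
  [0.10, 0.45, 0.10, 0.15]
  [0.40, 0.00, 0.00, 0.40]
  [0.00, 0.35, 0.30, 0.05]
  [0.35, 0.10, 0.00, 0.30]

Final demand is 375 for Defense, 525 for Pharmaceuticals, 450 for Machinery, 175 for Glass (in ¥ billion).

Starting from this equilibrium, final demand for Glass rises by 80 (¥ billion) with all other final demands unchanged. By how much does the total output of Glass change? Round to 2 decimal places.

I − A =
  [   0.90    -0.45    -0.10    -0.15]
  [  -0.40     1.00     0.00    -0.40]
  [   0.00    -0.35     0.70    -0.05]
  [  -0.35    -0.10     0.00     0.70]
Compute the cofactors C_ij = (−1)^(i+j)·(3×3 minor ij) of I−A; the adjugate is their transpose:
adj(I−A) = Cᵀ =
  [ 0.4620   0.2560   0.0660   0.2500]
  [ 0.2940   0.4025   0.0420   0.2960]
  [ 0.1665   0.2145   0.3465   0.1830]
  [ 0.2730   0.1855   0.0390   0.4900]
det(I−A) = Σ_j (I−A)_1j·C_1j = (0.90)(0.4620) + (-0.45)(0.2940) + (-0.10)(0.1665) + (-0.15)(0.2730) = 0.2259
(I − A)⁻¹ = adj(I−A) / det(I−A) ≈
  [   2.0452     1.1332     0.2922     1.1067]
  [   1.3015     1.7818     0.1859     1.3103]
  [   0.7371     0.9495     1.5339     0.8101]
  [   1.2085     0.8212     0.1726     2.1691]
Δx = (I − A)⁻¹ Δd with Δd having +80 in the Glass component and 0 elsewhere.
So Δx_G = L_GG · (+80), where L_GG = adj(I−A)_GG / det(I−A) = 0.4900 / 0.2259.
Δx_G = 0.4900 × (+80) / 0.2259 = 39.20 / 0.2259 ≈ 173.53.

Δx_G = 173.53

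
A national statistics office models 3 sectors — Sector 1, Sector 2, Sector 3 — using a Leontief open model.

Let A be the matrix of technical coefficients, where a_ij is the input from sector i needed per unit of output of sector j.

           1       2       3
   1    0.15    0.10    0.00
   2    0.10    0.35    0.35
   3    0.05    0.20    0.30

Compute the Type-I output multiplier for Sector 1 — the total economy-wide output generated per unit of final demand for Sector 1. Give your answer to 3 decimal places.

m_1 = 1.648

I − A =
  [   0.85    -0.10     0.00]
  [  -0.10     0.65    -0.35]
  [  -0.05    -0.20     0.70]
Cofactors of I−A, C_ij = (−1)^(i+j)·(minor ij) (rows/columns in the sector order above):
  C_11 = (0.65)(0.70) − (-0.35)(-0.20) = 0.3850
  C_12 = −[(-0.10)(0.70) − (-0.35)(-0.05)] = 0.0875
  C_13 = (-0.10)(-0.20) − (0.65)(-0.05) = 0.0525
  C_21 = −[(-0.10)(0.70) − (0.00)(-0.20)] = 0.0700
  C_22 = (0.85)(0.70) − (0.00)(-0.05) = 0.5950
  C_23 = −[(0.85)(-0.20) − (-0.10)(-0.05)] = 0.1750
  C_31 = (-0.10)(-0.35) − (0.00)(0.65) = 0.0350
  C_32 = −[(0.85)(-0.35) − (0.00)(-0.10)] = 0.2975
  C_33 = (0.85)(0.65) − (-0.10)(-0.10) = 0.5425
det(I−A) = Σ_j (I−A)_1j·C_1j = (0.85)(0.3850) + (-0.10)(0.0875) + (0.00)(0.0525) = 0.3185
adj(I−A) = Cᵀ =
  [ 0.3850   0.0700   0.0350]
  [ 0.0875   0.5950   0.2975]
  [ 0.0525   0.1750   0.5425]
(I − A)⁻¹ = adj(I−A) / det(I−A) ≈
  [   1.2088     0.2198     0.1099]
  [   0.2747     1.8681     0.9341]
  [   0.1648     0.5495     1.7033]
The output multiplier for sector j is the column-j sum of the Leontief inverse (I − A)⁻¹ = adj(I−A) / det(I−A).
Column 1 of adj(I−A): (0.3850, 0.0875, 0.0525); det(I−A) = 0.3185.
m_1 = (0.3850 + 0.0875 + 0.0525) / 0.3185 = 0.525 / 0.3185 ≈ 1.648.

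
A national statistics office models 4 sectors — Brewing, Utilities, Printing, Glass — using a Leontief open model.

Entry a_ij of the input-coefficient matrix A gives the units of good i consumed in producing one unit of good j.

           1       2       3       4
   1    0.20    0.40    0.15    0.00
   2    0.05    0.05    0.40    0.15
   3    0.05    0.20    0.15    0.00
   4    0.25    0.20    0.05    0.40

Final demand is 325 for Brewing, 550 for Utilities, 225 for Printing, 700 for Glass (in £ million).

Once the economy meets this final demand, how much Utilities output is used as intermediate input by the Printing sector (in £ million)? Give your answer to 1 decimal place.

z_23 = 248.7

I − A =
  [   0.80    -0.40    -0.15     0.00]
  [  -0.05     0.95    -0.40    -0.15]
  [  -0.05    -0.20     0.85     0.00]
  [  -0.25    -0.20    -0.05     0.60]
Compute the cofactors C_ij = (−1)^(i+j)·(3×3 minor ij) of I−A; the adjugate is their transpose:
adj(I−A) = Cᵀ =
  [ 0.409500   0.222000   0.180000   0.055500]
  [ 0.069750   0.403500   0.208125   0.100875]
  [ 0.040500   0.108000   0.405000   0.027000]
  [ 0.197250   0.236000   0.178125   0.548375]
det(I−A) = Σ_j (I−A)_1j·C_1j = (0.80)(0.409500) + (-0.40)(0.069750) + (-0.15)(0.040500) + (0.00)(0.197250) = 0.293625
(I − A)⁻¹ = adj(I−A) / det(I−A) ≈
  [   1.3946     0.7561     0.6130     0.1890]
  [   0.2375     1.3742     0.7088     0.3436]
  [   0.1379     0.3678     1.3793     0.0920]
  [   0.6718     0.8037     0.6066     1.8676]
First solve x = (I − A)⁻¹ d = adj(I−A)·d / det(I−A); in particular x_3 = (0.040500·325 + 0.108000·550 + 0.405000·225 + 0.027000·700) / 0.293625 = 182.5875 / 0.293625 ≈ 621.839.
Intermediate flow from 2 to 3: z_23 = a_23 · x_3 = 0.40 × 182.5875 / 0.293625 = 73.035 / 0.293625 ≈ 248.7.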